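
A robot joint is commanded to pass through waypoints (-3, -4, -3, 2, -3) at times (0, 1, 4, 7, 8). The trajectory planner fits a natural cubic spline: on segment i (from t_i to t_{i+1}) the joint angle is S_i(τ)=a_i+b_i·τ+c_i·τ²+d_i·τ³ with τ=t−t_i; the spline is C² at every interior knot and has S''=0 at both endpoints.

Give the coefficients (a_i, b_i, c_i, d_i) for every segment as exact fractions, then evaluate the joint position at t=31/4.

  seg 0: a=-3 b=-27/26 c=0 d=1/26
  seg 1: a=-4 b=-12/13 c=3/26 d=71/702
  seg 2: a=-3 b=5/2 c=40/39 d=-305/702
  seg 3: a=2 b=-40/13 c=-75/26 d=25/26
S(31/4) = -2537/1664

Δ: Δ0=-1, Δ1=1/3, Δ2=5/3, Δ3=-5
row 1: diag=8, rhs=8; c'=3/8, d'=1
row 2: denom=12−3·3/8=87/8; d'=(8−3·1)/(87/8)=40/87
row 3: denom=8−3·8/29=208/29; d'=(-40−3·40/87)/(208/29)=-75/13
back: M3=-75/13
back: M2=40/87−8/29·-75/13=80/39
back: M1=1−3/8·80/39=3/13
M: M0=0, M1=3/13, M2=80/39, M3=-75/13, M4=0
seg 0: a=-3, c=M0/2=0, d=(M1−M0)/(6·1)=1/26, b=Δ0−h0·(2M0+M1)/6=-27/26
seg 1: a=-4, c=M1/2=3/26, d=(M2−M1)/(6·3)=71/702, b=Δ1−h1·(2M1+M2)/6=-12/13
seg 2: a=-3, c=M2/2=40/39, d=(M3−M2)/(6·3)=-305/702, b=Δ2−h2·(2M2+M3)/6=5/2
seg 3: a=2, c=M3/2=-75/26, d=(M4−M3)/(6·1)=25/26, b=Δ3−h3·(2M3+M4)/6=-40/13
t_q=31/4 → seg 3, τ=3/4; S=2+-40/13·τ+-75/26·τ²+25/26·τ³=-2537/1664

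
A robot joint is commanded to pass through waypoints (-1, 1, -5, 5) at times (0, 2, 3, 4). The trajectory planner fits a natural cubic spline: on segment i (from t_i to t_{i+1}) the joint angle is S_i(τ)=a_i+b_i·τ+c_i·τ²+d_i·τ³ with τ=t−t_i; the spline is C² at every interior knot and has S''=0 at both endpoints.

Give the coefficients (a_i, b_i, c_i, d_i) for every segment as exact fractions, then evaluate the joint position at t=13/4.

  seg 0: a=-1 b=111/23 c=0 d=-22/23
  seg 1: a=1 b=-153/23 c=-132/23 d=147/23
  seg 2: a=-5 b=24/23 c=309/23 d=-103/23
S(13/4) = -5843/1472

Δ: Δ0=1, Δ1=-6, Δ2=10
row 1: diag=6, rhs=-42; c'=1/6, d'=-7
row 2: denom=4−1·1/6=23/6; d'=(96−1·-7)/(23/6)=618/23
back: M2=618/23
back: M1=-7−1/6·618/23=-264/23
M: M0=0, M1=-264/23, M2=618/23, M3=0
seg 0: a=-1, c=M0/2=0, d=(M1−M0)/(6·2)=-22/23, b=Δ0−h0·(2M0+M1)/6=111/23
seg 1: a=1, c=M1/2=-132/23, d=(M2−M1)/(6·1)=147/23, b=Δ1−h1·(2M1+M2)/6=-153/23
seg 2: a=-5, c=M2/2=309/23, d=(M3−M2)/(6·1)=-103/23, b=Δ2−h2·(2M2+M3)/6=24/23
t_q=13/4 → seg 2, τ=1/4; S=-5+24/23·τ+309/23·τ²+-103/23·τ³=-5843/1472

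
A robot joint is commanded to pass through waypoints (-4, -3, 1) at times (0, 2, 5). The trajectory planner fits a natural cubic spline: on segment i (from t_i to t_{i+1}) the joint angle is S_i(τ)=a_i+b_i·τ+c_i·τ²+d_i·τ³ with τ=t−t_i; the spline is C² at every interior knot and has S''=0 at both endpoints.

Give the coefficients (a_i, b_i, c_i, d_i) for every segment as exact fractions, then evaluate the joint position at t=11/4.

Δ: Δ0=1/2, Δ1=4/3
row 1: diag=10, rhs=5; c'=3/10, d'=1/2
back: M1=1/2
M: M0=0, M1=1/2, M2=0
seg 0: a=-4, c=M0/2=0, d=(M1−M0)/(6·2)=1/24, b=Δ0−h0·(2M0+M1)/6=1/3
seg 1: a=-3, c=M1/2=1/4, d=(M2−M1)/(6·3)=-1/36, b=Δ1−h1·(2M1+M2)/6=5/6
t_q=11/4 → seg 1, τ=3/4; S=-3+5/6·τ+1/4·τ²+-1/36·τ³=-575/256

  seg 0: a=-4 b=1/3 c=0 d=1/24
  seg 1: a=-3 b=5/6 c=1/4 d=-1/36
S(11/4) = -575/256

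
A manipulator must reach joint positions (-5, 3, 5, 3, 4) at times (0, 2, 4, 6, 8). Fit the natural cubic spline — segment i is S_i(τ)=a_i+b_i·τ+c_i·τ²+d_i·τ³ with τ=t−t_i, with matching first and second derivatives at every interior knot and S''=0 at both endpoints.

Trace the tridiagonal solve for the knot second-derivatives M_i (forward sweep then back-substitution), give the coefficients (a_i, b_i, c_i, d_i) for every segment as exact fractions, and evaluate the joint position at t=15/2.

Δ: Δ0=4, Δ1=1, Δ2=-1, Δ3=1/2
row 1: diag=8, rhs=-18; c'=1/4, d'=-9/4
row 2: denom=8−2·1/4=15/2; d'=(-12−2·-9/4)/(15/2)=-1
row 3: denom=8−2·4/15=112/15; d'=(9−2·-1)/(112/15)=165/112
back: M3=165/112
back: M2=-1−4/15·165/112=-39/28
back: M1=-9/4−1/4·-39/28=-213/112
M: M0=0, M1=-213/112, M2=-39/28, M3=165/112, M4=0
seg 0: a=-5, c=M0/2=0, d=(M1−M0)/(6·2)=-71/448, b=Δ0−h0·(2M0+M1)/6=519/112
seg 1: a=3, c=M1/2=-213/224, d=(M2−M1)/(6·2)=19/448, b=Δ1−h1·(2M1+M2)/6=153/56
seg 2: a=5, c=M2/2=-39/56, d=(M3−M2)/(6·2)=107/448, b=Δ2−h2·(2M2+M3)/6=-9/16
seg 3: a=3, c=M3/2=165/224, d=(M4−M3)/(6·2)=-55/448, b=Δ3−h3·(2M3+M4)/6=-27/56
t_q=15/2 → seg 3, τ=3/2; S=3+-27/56·τ+165/224·τ²+-55/448·τ³=12615/3584

  seg 0: a=-5 b=519/112 c=0 d=-71/448
  seg 1: a=3 b=153/56 c=-213/224 d=19/448
  seg 2: a=5 b=-9/16 c=-39/56 d=107/448
  seg 3: a=3 b=-27/56 c=165/224 d=-55/448
S(15/2) = 12615/3584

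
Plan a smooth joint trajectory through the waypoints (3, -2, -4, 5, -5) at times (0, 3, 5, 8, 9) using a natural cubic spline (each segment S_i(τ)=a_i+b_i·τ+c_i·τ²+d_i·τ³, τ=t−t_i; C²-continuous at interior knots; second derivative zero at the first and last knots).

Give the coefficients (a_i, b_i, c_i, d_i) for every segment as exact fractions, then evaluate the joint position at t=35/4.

Δ: Δ0=-5/3, Δ1=-1, Δ2=3, Δ3=-10
row 1: diag=10, rhs=4; c'=1/5, d'=2/5
row 2: denom=10−2·1/5=48/5; d'=(24−2·2/5)/(48/5)=29/12
row 3: denom=8−3·5/16=113/16; d'=(-78−3·29/12)/(113/16)=-1364/113
back: M3=-1364/113
back: M2=29/12−5/16·-1364/113=2098/339
back: M1=2/5−1/5·2098/339=-284/339
M: M0=0, M1=-284/339, M2=2098/339, M3=-1364/113, M4=0
seg 0: a=3, c=M0/2=0, d=(M1−M0)/(6·3)=-142/3051, b=Δ0−h0·(2M0+M1)/6=-141/113
seg 1: a=-2, c=M1/2=-142/339, d=(M2−M1)/(6·2)=397/678, b=Δ1−h1·(2M1+M2)/6=-283/113
seg 2: a=-4, c=M2/2=1049/339, d=(M3−M2)/(6·3)=-3095/3051, b=Δ2−h2·(2M2+M3)/6=965/339
seg 3: a=5, c=M3/2=-682/113, d=(M4−M3)/(6·1)=682/339, b=Δ3−h3·(2M3+M4)/6=-2026/339
t_q=35/4 → seg 3, τ=3/4; S=5+-2026/339·τ+-682/113·τ²+682/339·τ³=-7335/3616

  seg 0: a=3 b=-141/113 c=0 d=-142/3051
  seg 1: a=-2 b=-283/113 c=-142/339 d=397/678
  seg 2: a=-4 b=965/339 c=1049/339 d=-3095/3051
  seg 3: a=5 b=-2026/339 c=-682/113 d=682/339
S(35/4) = -7335/3616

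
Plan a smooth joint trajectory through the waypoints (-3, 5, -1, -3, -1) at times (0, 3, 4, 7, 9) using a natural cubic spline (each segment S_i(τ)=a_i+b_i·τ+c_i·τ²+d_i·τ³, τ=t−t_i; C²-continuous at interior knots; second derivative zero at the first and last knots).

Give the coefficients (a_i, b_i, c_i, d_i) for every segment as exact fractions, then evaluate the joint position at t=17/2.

  seg 0: a=-3 b=3479/558 c=0 d=-1991/5022
  seg 1: a=5 b=-1247/279 c=-1991/558 d=379/186
  seg 2: a=-1 b=-3065/558 c=710/279 d=-1567/5022
  seg 3: a=-3 b=377/279 c=-49/186 d=49/1116
S(17/2) = -4219/2976

Δ: Δ0=8/3, Δ1=-6, Δ2=-2/3, Δ3=1
row 1: diag=8, rhs=-52; c'=1/8, d'=-13/2
row 2: denom=8−1·1/8=63/8; d'=(32−1·-13/2)/(63/8)=44/9
row 3: denom=10−3·8/21=62/7; d'=(10−3·44/9)/(62/7)=-49/93
back: M3=-49/93
back: M2=44/9−8/21·-49/93=1420/279
back: M1=-13/2−1/8·1420/279=-1991/279
M: M0=0, M1=-1991/279, M2=1420/279, M3=-49/93, M4=0
seg 0: a=-3, c=M0/2=0, d=(M1−M0)/(6·3)=-1991/5022, b=Δ0−h0·(2M0+M1)/6=3479/558
seg 1: a=5, c=M1/2=-1991/558, d=(M2−M1)/(6·1)=379/186, b=Δ1−h1·(2M1+M2)/6=-1247/279
seg 2: a=-1, c=M2/2=710/279, d=(M3−M2)/(6·3)=-1567/5022, b=Δ2−h2·(2M2+M3)/6=-3065/558
seg 3: a=-3, c=M3/2=-49/186, d=(M4−M3)/(6·2)=49/1116, b=Δ3−h3·(2M3+M4)/6=377/279
t_q=17/2 → seg 3, τ=3/2; S=-3+377/279·τ+-49/186·τ²+49/1116·τ³=-4219/2976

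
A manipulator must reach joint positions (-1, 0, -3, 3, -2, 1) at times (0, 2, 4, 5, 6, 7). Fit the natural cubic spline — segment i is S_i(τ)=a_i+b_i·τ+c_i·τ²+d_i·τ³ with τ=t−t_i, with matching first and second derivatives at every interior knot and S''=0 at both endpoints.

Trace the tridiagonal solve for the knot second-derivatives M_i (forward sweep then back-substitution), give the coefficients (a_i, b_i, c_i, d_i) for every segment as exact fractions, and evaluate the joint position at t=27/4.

Δ: Δ0=1/2, Δ1=-3/2, Δ2=6, Δ3=-5, Δ4=3
row 1: diag=8, rhs=-12; c'=1/4, d'=-3/2
row 2: denom=6−2·1/4=11/2; d'=(45−2·-3/2)/(11/2)=96/11
row 3: denom=4−1·2/11=42/11; d'=(-66−1·96/11)/(42/11)=-137/7
row 4: denom=4−1·11/42=157/42; d'=(48−1·-137/7)/(157/42)=2838/157
back: M4=2838/157
back: M3=-137/7−11/42·2838/157=-3816/157
back: M2=96/11−2/11·-3816/157=2064/157
back: M1=-3/2−1/4·2064/157=-1503/314
M: M0=0, M1=-1503/314, M2=2064/157, M3=-3816/157, M4=2838/157, M5=0
seg 0: a=-1, c=M0/2=0, d=(M1−M0)/(6·2)=-501/1256, b=Δ0−h0·(2M0+M1)/6=329/157
seg 1: a=0, c=M1/2=-1503/628, d=(M2−M1)/(6·2)=1877/1256, b=Δ1−h1·(2M1+M2)/6=-845/314
seg 2: a=-3, c=M2/2=1032/157, d=(M3−M2)/(6·1)=-980/157, b=Δ2−h2·(2M2+M3)/6=890/157
seg 3: a=3, c=M3/2=-1908/157, d=(M4−M3)/(6·1)=1109/157, b=Δ3−h3·(2M3+M4)/6=14/157
seg 4: a=-2, c=M4/2=1419/157, d=(M5−M4)/(6·1)=-473/157, b=Δ4−h4·(2M4+M5)/6=-475/157
t_q=27/4 → seg 4, τ=3/4; S=-2+-475/157·τ+1419/157·τ²+-473/157·τ³=-4583/10048

  seg 0: a=-1 b=329/157 c=0 d=-501/1256
  seg 1: a=0 b=-845/314 c=-1503/628 d=1877/1256
  seg 2: a=-3 b=890/157 c=1032/157 d=-980/157
  seg 3: a=3 b=14/157 c=-1908/157 d=1109/157
  seg 4: a=-2 b=-475/157 c=1419/157 d=-473/157
S(27/4) = -4583/10048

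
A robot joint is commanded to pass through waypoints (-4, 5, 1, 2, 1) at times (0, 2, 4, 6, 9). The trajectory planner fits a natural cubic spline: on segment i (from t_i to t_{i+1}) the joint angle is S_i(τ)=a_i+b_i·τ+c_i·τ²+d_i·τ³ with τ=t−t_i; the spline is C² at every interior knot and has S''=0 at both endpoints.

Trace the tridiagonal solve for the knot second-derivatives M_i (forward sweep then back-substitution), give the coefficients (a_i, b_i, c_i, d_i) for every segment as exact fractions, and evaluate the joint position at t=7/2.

Δ: Δ0=9/2, Δ1=-2, Δ2=1/2, Δ3=-1/3
row 1: diag=8, rhs=-39; c'=1/4, d'=-39/8
row 2: denom=8−2·1/4=15/2; d'=(15−2·-39/8)/(15/2)=33/10
row 3: denom=10−2·4/15=142/15; d'=(-5−2·33/10)/(142/15)=-87/71
back: M3=-87/71
back: M2=33/10−4/15·-87/71=515/142
back: M1=-39/8−1/4·515/142=-821/142
M: M0=0, M1=-821/142, M2=515/142, M3=-87/71, M4=0
seg 0: a=-4, c=M0/2=0, d=(M1−M0)/(6·2)=-821/1704, b=Δ0−h0·(2M0+M1)/6=1369/213
seg 1: a=5, c=M1/2=-821/284, d=(M2−M1)/(6·2)=167/213, b=Δ1−h1·(2M1+M2)/6=275/426
seg 2: a=1, c=M2/2=515/284, d=(M3−M2)/(6·2)=-689/1704, b=Δ2−h2·(2M2+M3)/6=-643/426
seg 3: a=2, c=M3/2=-87/142, d=(M4−M3)/(6·3)=29/426, b=Δ3−h3·(2M3+M4)/6=190/213
t_q=7/2 → seg 1, τ=3/2; S=5+275/426·τ+-821/284·τ²+167/213·τ³=2397/1136

  seg 0: a=-4 b=1369/213 c=0 d=-821/1704
  seg 1: a=5 b=275/426 c=-821/284 d=167/213
  seg 2: a=1 b=-643/426 c=515/284 d=-689/1704
  seg 3: a=2 b=190/213 c=-87/142 d=29/426
S(7/2) = 2397/1136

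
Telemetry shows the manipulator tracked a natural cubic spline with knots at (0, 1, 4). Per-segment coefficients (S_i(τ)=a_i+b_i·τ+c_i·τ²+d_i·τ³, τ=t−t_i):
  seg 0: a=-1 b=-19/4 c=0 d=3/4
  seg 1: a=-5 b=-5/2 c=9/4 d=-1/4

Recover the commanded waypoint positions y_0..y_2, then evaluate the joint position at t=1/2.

y_0 = S_0(0) = a_0 = -1
y_1 = S_1(0) = a_1 = -5
y_2 = S_1(3) = 1
t_q=1/2 is in segment 0 (τ=1/2); S_0(τ)=-105/32

y_0=-1 y_1=-5 y_2=1
S(1/2) = -105/32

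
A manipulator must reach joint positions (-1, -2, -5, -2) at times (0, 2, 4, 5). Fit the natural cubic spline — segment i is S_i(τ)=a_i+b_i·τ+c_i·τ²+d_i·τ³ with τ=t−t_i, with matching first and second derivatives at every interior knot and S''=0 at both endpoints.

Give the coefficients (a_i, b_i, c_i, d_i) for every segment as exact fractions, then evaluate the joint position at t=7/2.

Δ: Δ0=-1/2, Δ1=-3/2, Δ2=3
row 1: diag=8, rhs=-6; c'=1/4, d'=-3/4
row 2: denom=6−2·1/4=11/2; d'=(27−2·-3/4)/(11/2)=57/11
back: M2=57/11
back: M1=-3/4−1/4·57/11=-45/22
M: M0=0, M1=-45/22, M2=57/11, M3=0
seg 0: a=-1, c=M0/2=0, d=(M1−M0)/(6·2)=-15/88, b=Δ0−h0·(2M0+M1)/6=2/11
seg 1: a=-2, c=M1/2=-45/44, d=(M2−M1)/(6·2)=53/88, b=Δ1−h1·(2M1+M2)/6=-41/22
seg 2: a=-5, c=M2/2=57/22, d=(M3−M2)/(6·1)=-19/22, b=Δ2−h2·(2M2+M3)/6=14/11
t_q=7/2 → seg 1, τ=3/2; S=-2+-41/22·τ+-45/44·τ²+53/88·τ³=-3565/704

  seg 0: a=-1 b=2/11 c=0 d=-15/88
  seg 1: a=-2 b=-41/22 c=-45/44 d=53/88
  seg 2: a=-5 b=14/11 c=57/22 d=-19/22
S(7/2) = -3565/704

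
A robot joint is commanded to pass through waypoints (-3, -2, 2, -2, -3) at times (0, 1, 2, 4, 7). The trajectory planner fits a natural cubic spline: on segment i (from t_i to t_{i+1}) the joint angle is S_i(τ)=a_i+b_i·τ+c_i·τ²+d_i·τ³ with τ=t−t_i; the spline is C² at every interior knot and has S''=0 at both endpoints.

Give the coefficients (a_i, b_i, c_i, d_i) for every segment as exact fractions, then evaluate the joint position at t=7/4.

Δ: Δ0=1, Δ1=4, Δ2=-2, Δ3=-1/3
row 1: diag=4, rhs=18; c'=1/4, d'=9/2
row 2: denom=6−1·1/4=23/4; d'=(-36−1·9/2)/(23/4)=-162/23
row 3: denom=10−2·8/23=214/23; d'=(10−2·-162/23)/(214/23)=277/107
back: M3=277/107
back: M2=-162/23−8/23·277/107=-850/107
back: M1=9/2−1/4·-850/107=694/107
M: M0=0, M1=694/107, M2=-850/107, M3=277/107, M4=0
seg 0: a=-3, c=M0/2=0, d=(M1−M0)/(6·1)=347/321, b=Δ0−h0·(2M0+M1)/6=-26/321
seg 1: a=-2, c=M1/2=347/107, d=(M2−M1)/(6·1)=-772/321, b=Δ1−h1·(2M1+M2)/6=1015/321
seg 2: a=2, c=M2/2=-425/107, d=(M3−M2)/(6·2)=1127/1284, b=Δ2−h2·(2M2+M3)/6=781/321
seg 3: a=-2, c=M3/2=277/214, d=(M4−M3)/(6·3)=-277/1926, b=Δ3−h3·(2M3+M4)/6=-938/321
t_q=7/4 → seg 1, τ=3/4; S=-2+1015/321·τ+347/107·τ²+-772/321·τ³=1011/856

  seg 0: a=-3 b=-26/321 c=0 d=347/321
  seg 1: a=-2 b=1015/321 c=347/107 d=-772/321
  seg 2: a=2 b=781/321 c=-425/107 d=1127/1284
  seg 3: a=-2 b=-938/321 c=277/214 d=-277/1926
S(7/4) = 1011/856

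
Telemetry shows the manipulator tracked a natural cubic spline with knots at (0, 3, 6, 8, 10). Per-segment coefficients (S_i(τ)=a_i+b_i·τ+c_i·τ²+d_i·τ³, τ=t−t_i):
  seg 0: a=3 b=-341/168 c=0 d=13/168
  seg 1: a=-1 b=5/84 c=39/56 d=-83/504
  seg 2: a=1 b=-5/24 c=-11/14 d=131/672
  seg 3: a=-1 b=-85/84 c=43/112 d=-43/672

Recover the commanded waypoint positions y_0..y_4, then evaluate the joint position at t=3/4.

y_0 = S_0(0) = a_0 = 3
y_1 = S_1(0) = a_1 = -1
y_2 = S_2(0) = a_2 = 1
y_3 = S_3(0) = a_3 = -1
y_4 = S_3(2) = -2
t_q=3/4 is in segment 0 (τ=3/4); S_0(τ)=5413/3584

y_0=3 y_1=-1 y_2=1 y_3=-1 y_4=-2
S(3/4) = 5413/3584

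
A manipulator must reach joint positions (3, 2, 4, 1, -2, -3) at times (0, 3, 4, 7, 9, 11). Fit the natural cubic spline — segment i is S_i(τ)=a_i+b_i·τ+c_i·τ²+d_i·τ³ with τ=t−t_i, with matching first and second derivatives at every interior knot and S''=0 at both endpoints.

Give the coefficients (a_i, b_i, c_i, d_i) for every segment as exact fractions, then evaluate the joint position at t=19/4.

Δ: Δ0=-1/3, Δ1=2, Δ2=-1, Δ3=-3/2, Δ4=-1/2
row 1: diag=8, rhs=14; c'=1/8, d'=7/4
row 2: denom=8−1·1/8=63/8; d'=(-18−1·7/4)/(63/8)=-158/63
row 3: denom=10−3·8/21=62/7; d'=(-3−3·-158/63)/(62/7)=95/186
row 4: denom=8−2·7/31=234/31; d'=(6−2·95/186)/(234/31)=463/702
back: M4=463/702
back: M3=95/186−7/31·463/702=127/351
back: M2=-158/63−8/21·127/351=-2786/1053
back: M1=7/4−1/8·-2786/1053=2191/1053
M: M0=0, M1=2191/1053, M2=-2786/1053, M3=127/351, M4=463/702, M5=0
seg 0: a=3, c=M0/2=0, d=(M1−M0)/(6·3)=2191/18954, b=Δ0−h0·(2M0+M1)/6=-2893/2106
seg 1: a=2, c=M1/2=2191/2106, d=(M2−M1)/(6·1)=-553/702, b=Δ1−h1·(2M1+M2)/6=1840/1053
seg 2: a=4, c=M2/2=-1393/1053, d=(M3−M2)/(6·3)=3167/18954, b=Δ2−h2·(2M2+M3)/6=3085/2106
seg 3: a=1, c=M3/2=127/702, d=(M4−M3)/(6·2)=209/8424, b=Δ3−h3·(2M3+M4)/6=-2065/1053
seg 4: a=-2, c=M4/2=463/1404, d=(M5−M4)/(6·2)=-463/8424, b=Δ4−h4·(2M4+M5)/6=-1979/2106
t_q=19/4 → seg 2, τ=3/4; S=4+3085/2106·τ+-1393/1053·τ²+3167/18954·τ³=66269/14976

  seg 0: a=3 b=-2893/2106 c=0 d=2191/18954
  seg 1: a=2 b=1840/1053 c=2191/2106 d=-553/702
  seg 2: a=4 b=3085/2106 c=-1393/1053 d=3167/18954
  seg 3: a=1 b=-2065/1053 c=127/702 d=209/8424
  seg 4: a=-2 b=-1979/2106 c=463/1404 d=-463/8424
S(19/4) = 66269/14976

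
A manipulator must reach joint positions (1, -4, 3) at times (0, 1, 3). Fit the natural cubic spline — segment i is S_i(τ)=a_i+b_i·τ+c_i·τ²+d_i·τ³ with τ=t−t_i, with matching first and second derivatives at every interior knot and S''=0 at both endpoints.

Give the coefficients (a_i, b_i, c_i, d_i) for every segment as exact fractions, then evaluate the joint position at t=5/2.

  seg 0: a=1 b=-77/12 c=0 d=17/12
  seg 1: a=-4 b=-13/6 c=17/4 d=-17/24
S(5/2) = -5/64

Δ: Δ0=-5, Δ1=7/2
row 1: diag=6, rhs=51; c'=1/3, d'=17/2
back: M1=17/2
M: M0=0, M1=17/2, M2=0
seg 0: a=1, c=M0/2=0, d=(M1−M0)/(6·1)=17/12, b=Δ0−h0·(2M0+M1)/6=-77/12
seg 1: a=-4, c=M1/2=17/4, d=(M2−M1)/(6·2)=-17/24, b=Δ1−h1·(2M1+M2)/6=-13/6
t_q=5/2 → seg 1, τ=3/2; S=-4+-13/6·τ+17/4·τ²+-17/24·τ³=-5/64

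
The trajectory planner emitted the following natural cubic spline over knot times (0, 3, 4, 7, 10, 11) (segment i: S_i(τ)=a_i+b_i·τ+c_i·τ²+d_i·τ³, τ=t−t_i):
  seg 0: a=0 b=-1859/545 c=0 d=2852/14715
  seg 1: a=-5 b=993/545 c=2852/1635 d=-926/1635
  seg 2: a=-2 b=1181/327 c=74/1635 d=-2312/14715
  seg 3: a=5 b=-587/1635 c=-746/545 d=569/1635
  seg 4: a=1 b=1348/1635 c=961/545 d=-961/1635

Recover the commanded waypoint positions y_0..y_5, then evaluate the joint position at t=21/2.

y_0 = S_0(0) = a_0 = 0
y_1 = S_1(0) = a_1 = -5
y_2 = S_2(0) = a_2 = -2
y_3 = S_3(0) = a_3 = 5
y_4 = S_4(0) = a_4 = 1
y_5 = S_4(1) = 3
t_q=21/2 is in segment 4 (τ=1/2); S_4(τ)=7759/4360

y_0=0 y_1=-5 y_2=-2 y_3=5 y_4=1 y_5=3
S(21/2) = 7759/4360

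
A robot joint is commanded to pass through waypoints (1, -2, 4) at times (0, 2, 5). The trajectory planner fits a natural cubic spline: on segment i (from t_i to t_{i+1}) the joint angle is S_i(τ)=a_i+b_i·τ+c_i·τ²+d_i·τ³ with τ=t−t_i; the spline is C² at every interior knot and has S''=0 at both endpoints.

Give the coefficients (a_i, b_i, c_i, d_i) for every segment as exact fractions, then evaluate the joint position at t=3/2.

  seg 0: a=1 b=-11/5 c=0 d=7/40
  seg 1: a=-2 b=-1/10 c=21/20 d=-7/60
S(3/2) = -547/320

Δ: Δ0=-3/2, Δ1=2
row 1: diag=10, rhs=21; c'=3/10, d'=21/10
back: M1=21/10
M: M0=0, M1=21/10, M2=0
seg 0: a=1, c=M0/2=0, d=(M1−M0)/(6·2)=7/40, b=Δ0−h0·(2M0+M1)/6=-11/5
seg 1: a=-2, c=M1/2=21/20, d=(M2−M1)/(6·3)=-7/60, b=Δ1−h1·(2M1+M2)/6=-1/10
t_q=3/2 → seg 0, τ=3/2; S=1+-11/5·τ+0·τ²+7/40·τ³=-547/320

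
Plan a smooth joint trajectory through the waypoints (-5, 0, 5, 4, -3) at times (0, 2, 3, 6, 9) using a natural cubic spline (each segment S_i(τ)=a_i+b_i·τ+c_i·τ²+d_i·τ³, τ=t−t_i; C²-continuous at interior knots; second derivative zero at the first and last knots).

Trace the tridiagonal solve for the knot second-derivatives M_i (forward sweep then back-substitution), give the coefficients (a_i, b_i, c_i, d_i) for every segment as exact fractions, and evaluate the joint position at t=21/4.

Δ: Δ0=5/2, Δ1=5, Δ2=-1/3, Δ3=-7/3
row 1: diag=6, rhs=15; c'=1/6, d'=5/2
row 2: denom=8−1·1/6=47/6; d'=(-32−1·5/2)/(47/6)=-207/47
row 3: denom=12−3·18/47=510/47; d'=(-12−3·-207/47)/(510/47)=19/170
back: M3=19/170
back: M2=-207/47−18/47·19/170=-378/85
back: M1=5/2−1/6·-378/85=551/170
M: M0=0, M1=551/170, M2=-378/85, M3=19/170, M4=0
seg 0: a=-5, c=M0/2=0, d=(M1−M0)/(6·2)=551/2040, b=Δ0−h0·(2M0+M1)/6=362/255
seg 1: a=0, c=M1/2=551/340, d=(M2−M1)/(6·1)=-1307/1020, b=Δ1−h1·(2M1+M2)/6=2377/510
seg 2: a=5, c=M2/2=-189/85, d=(M3−M2)/(6·3)=155/612, b=Δ2−h2·(2M2+M3)/6=4139/1020
seg 3: a=4, c=M3/2=19/340, d=(M4−M3)/(6·3)=-19/3060, b=Δ3−h3·(2M3+M4)/6=-1247/510
t_q=21/4 → seg 2, τ=9/4; S=5+4139/1020·τ+-189/85·τ²+155/612·τ³=125303/21760

  seg 0: a=-5 b=362/255 c=0 d=551/2040
  seg 1: a=0 b=2377/510 c=551/340 d=-1307/1020
  seg 2: a=5 b=4139/1020 c=-189/85 d=155/612
  seg 3: a=4 b=-1247/510 c=19/340 d=-19/3060
S(21/4) = 125303/21760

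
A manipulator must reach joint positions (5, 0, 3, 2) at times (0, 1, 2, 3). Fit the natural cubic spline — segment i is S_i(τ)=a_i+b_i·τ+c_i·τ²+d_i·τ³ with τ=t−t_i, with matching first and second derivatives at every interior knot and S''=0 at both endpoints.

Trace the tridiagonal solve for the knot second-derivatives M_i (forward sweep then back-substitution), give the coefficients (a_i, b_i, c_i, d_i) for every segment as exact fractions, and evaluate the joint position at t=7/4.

Δ: Δ0=-5, Δ1=3, Δ2=-1
row 1: diag=4, rhs=48; c'=1/4, d'=12
row 2: denom=4−1·1/4=15/4; d'=(-24−1·12)/(15/4)=-48/5
back: M2=-48/5
back: M1=12−1/4·-48/5=72/5
M: M0=0, M1=72/5, M2=-48/5, M3=0
seg 0: a=5, c=M0/2=0, d=(M1−M0)/(6·1)=12/5, b=Δ0−h0·(2M0+M1)/6=-37/5
seg 1: a=0, c=M1/2=36/5, d=(M2−M1)/(6·1)=-4, b=Δ1−h1·(2M1+M2)/6=-1/5
seg 2: a=3, c=M2/2=-24/5, d=(M3−M2)/(6·1)=8/5, b=Δ2−h2·(2M2+M3)/6=11/5
t_q=7/4 → seg 1, τ=3/4; S=0+-1/5·τ+36/5·τ²+-4·τ³=177/80

  seg 0: a=5 b=-37/5 c=0 d=12/5
  seg 1: a=0 b=-1/5 c=36/5 d=-4
  seg 2: a=3 b=11/5 c=-24/5 d=8/5
S(7/4) = 177/80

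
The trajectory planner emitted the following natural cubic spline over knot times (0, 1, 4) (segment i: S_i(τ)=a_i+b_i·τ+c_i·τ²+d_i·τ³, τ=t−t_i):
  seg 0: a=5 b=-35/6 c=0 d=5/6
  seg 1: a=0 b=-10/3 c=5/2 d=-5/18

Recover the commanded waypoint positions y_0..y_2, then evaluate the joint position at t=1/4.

y_0=5 y_1=0 y_2=5
S(1/4) = 455/128

y_0 = S_0(0) = a_0 = 5
y_1 = S_1(0) = a_1 = 0
y_2 = S_1(3) = 5
t_q=1/4 is in segment 0 (τ=1/4); S_0(τ)=455/128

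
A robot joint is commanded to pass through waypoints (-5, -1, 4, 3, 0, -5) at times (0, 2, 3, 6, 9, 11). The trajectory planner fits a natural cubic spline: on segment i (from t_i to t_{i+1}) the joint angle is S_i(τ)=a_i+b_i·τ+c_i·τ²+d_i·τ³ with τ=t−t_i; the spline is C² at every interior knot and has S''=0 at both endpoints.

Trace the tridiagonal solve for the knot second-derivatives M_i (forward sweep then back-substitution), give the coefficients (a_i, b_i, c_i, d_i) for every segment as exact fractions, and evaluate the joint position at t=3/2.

Δ: Δ0=2, Δ1=5, Δ2=-1/3, Δ3=-1, Δ4=-5/2
row 1: diag=6, rhs=18; c'=1/6, d'=3
row 2: denom=8−1·1/6=47/6; d'=(-32−1·3)/(47/6)=-210/47
row 3: denom=12−3·18/47=510/47; d'=(-4−3·-210/47)/(510/47)=13/15
row 4: denom=10−3·47/170=1559/170; d'=(-9−3·13/15)/(1559/170)=-1972/1559
back: M4=-1972/1559
back: M3=13/15−47/170·-1972/1559=5689/4677
back: M2=-210/47−18/47·5689/4677=-7692/1559
back: M1=3−1/6·-7692/1559=5959/1559
M: M0=0, M1=5959/1559, M2=-7692/1559, M3=5689/4677, M4=-1972/1559, M5=0
seg 0: a=-5, c=M0/2=0, d=(M1−M0)/(6·2)=5959/18708, b=Δ0−h0·(2M0+M1)/6=3395/4677
seg 1: a=-1, c=M1/2=5959/3118, d=(M2−M1)/(6·1)=-13651/9354, b=Δ1−h1·(2M1+M2)/6=21272/4677
seg 2: a=4, c=M2/2=-3846/1559, d=(M3−M2)/(6·3)=28765/84186, b=Δ2−h2·(2M2+M3)/6=37345/9354
seg 3: a=3, c=M3/2=5689/9354, d=(M4−M3)/(6·3)=-11605/84186, b=Δ3−h3·(2M3+M4)/6=-7408/4677
seg 4: a=0, c=M4/2=-986/1559, d=(M5−M4)/(6·2)=493/4677, b=Δ4−h4·(2M4+M5)/6=-15497/9354
t_q=3/2 → seg 0, τ=3/2; S=-5+3395/4677·τ+0·τ²+5959/18708·τ³=-141489/49888

  seg 0: a=-5 b=3395/4677 c=0 d=5959/18708
  seg 1: a=-1 b=21272/4677 c=5959/3118 d=-13651/9354
  seg 2: a=4 b=37345/9354 c=-3846/1559 d=28765/84186
  seg 3: a=3 b=-7408/4677 c=5689/9354 d=-11605/84186
  seg 4: a=0 b=-15497/9354 c=-986/1559 d=493/4677
S(3/2) = -141489/49888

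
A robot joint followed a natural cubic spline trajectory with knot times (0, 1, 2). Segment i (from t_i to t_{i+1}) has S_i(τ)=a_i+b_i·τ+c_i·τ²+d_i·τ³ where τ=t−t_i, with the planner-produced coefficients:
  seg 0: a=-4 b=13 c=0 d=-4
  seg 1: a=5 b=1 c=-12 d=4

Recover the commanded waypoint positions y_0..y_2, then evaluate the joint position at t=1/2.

y_0=-4 y_1=5 y_2=-2
S(1/2) = 2

y_0 = S_0(0) = a_0 = -4
y_1 = S_1(0) = a_1 = 5
y_2 = S_1(1) = -2
t_q=1/2 is in segment 0 (τ=1/2); S_0(τ)=2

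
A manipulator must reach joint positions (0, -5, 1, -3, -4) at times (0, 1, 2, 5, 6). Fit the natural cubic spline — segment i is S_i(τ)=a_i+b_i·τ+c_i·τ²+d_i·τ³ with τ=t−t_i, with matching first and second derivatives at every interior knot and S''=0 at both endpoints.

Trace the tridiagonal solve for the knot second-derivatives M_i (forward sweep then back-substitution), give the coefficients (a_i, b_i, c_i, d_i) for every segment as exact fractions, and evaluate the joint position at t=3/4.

Δ: Δ0=-5, Δ1=6, Δ2=-4/3, Δ3=-1
row 1: diag=4, rhs=66; c'=1/4, d'=33/2
row 2: denom=8−1·1/4=31/4; d'=(-44−1·33/2)/(31/4)=-242/31
row 3: denom=8−3·12/31=212/31; d'=(2−3·-242/31)/(212/31)=197/53
back: M3=197/53
back: M2=-242/31−12/31·197/53=-490/53
back: M1=33/2−1/4·-490/53=997/53
M: M0=0, M1=997/53, M2=-490/53, M3=197/53, M4=0
seg 0: a=0, c=M0/2=0, d=(M1−M0)/(6·1)=997/318, b=Δ0−h0·(2M0+M1)/6=-2587/318
seg 1: a=-5, c=M1/2=997/106, d=(M2−M1)/(6·1)=-1487/318, b=Δ1−h1·(2M1+M2)/6=202/159
seg 2: a=1, c=M2/2=-245/53, d=(M3−M2)/(6·3)=229/318, b=Δ2−h2·(2M2+M3)/6=1925/318
seg 3: a=-3, c=M3/2=197/106, d=(M4−M3)/(6·1)=-197/318, b=Δ3−h3·(2M3+M4)/6=-356/159
t_q=3/4 → seg 0, τ=3/4; S=0+-2587/318·τ+0·τ²+997/318·τ³=-32419/6784

  seg 0: a=0 b=-2587/318 c=0 d=997/318
  seg 1: a=-5 b=202/159 c=997/106 d=-1487/318
  seg 2: a=1 b=1925/318 c=-245/53 d=229/318
  seg 3: a=-3 b=-356/159 c=197/106 d=-197/318
S(3/4) = -32419/6784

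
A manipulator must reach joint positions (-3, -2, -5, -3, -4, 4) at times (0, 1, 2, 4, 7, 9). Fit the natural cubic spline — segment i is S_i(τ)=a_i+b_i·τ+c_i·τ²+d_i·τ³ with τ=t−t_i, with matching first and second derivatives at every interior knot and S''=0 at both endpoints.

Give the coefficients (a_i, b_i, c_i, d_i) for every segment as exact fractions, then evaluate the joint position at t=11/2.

  seg 0: a=-3 b=13121/5799 c=0 d=-7322/5799
  seg 1: a=-2 b=-8845/5799 c=-7322/1933 d=13414/5799
  seg 2: a=-5 b=-12535/5799 c=6092/1933 d=-9109/11598
  seg 3: a=-3 b=5915/5799 c=-3017/1933 d=715/1933
  seg 4: a=-4 b=9524/5799 c=3418/1933 d=-1709/5799
S(11/2) = -57733/15464

Δ: Δ0=1, Δ1=-3, Δ2=1, Δ3=-1/3, Δ4=4
row 1: diag=4, rhs=-24; c'=1/4, d'=-6
row 2: denom=6−1·1/4=23/4; d'=(24−1·-6)/(23/4)=120/23
row 3: denom=10−2·8/23=214/23; d'=(-8−2·120/23)/(214/23)=-212/107
row 4: denom=10−3·69/214=1933/214; d'=(26−3·-212/107)/(1933/214)=6836/1933
back: M4=6836/1933
back: M3=-212/107−69/214·6836/1933=-6034/1933
back: M2=120/23−8/23·-6034/1933=12184/1933
back: M1=-6−1/4·12184/1933=-14644/1933
M: M0=0, M1=-14644/1933, M2=12184/1933, M3=-6034/1933, M4=6836/1933, M5=0
seg 0: a=-3, c=M0/2=0, d=(M1−M0)/(6·1)=-7322/5799, b=Δ0−h0·(2M0+M1)/6=13121/5799
seg 1: a=-2, c=M1/2=-7322/1933, d=(M2−M1)/(6·1)=13414/5799, b=Δ1−h1·(2M1+M2)/6=-8845/5799
seg 2: a=-5, c=M2/2=6092/1933, d=(M3−M2)/(6·2)=-9109/11598, b=Δ2−h2·(2M2+M3)/6=-12535/5799
seg 3: a=-3, c=M3/2=-3017/1933, d=(M4−M3)/(6·3)=715/1933, b=Δ3−h3·(2M3+M4)/6=5915/5799
seg 4: a=-4, c=M4/2=3418/1933, d=(M5−M4)/(6·2)=-1709/5799, b=Δ4−h4·(2M4+M5)/6=9524/5799
t_q=11/2 → seg 3, τ=3/2; S=-3+5915/5799·τ+-3017/1933·τ²+715/1933·τ³=-57733/15464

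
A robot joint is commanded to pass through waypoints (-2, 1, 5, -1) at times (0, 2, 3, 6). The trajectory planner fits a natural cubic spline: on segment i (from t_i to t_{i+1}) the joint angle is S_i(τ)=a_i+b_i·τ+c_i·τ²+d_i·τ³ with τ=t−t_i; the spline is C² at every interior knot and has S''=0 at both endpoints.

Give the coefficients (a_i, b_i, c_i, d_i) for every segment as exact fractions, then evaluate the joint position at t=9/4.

  seg 0: a=-2 b=37/94 c=0 d=13/47
  seg 1: a=1 b=349/94 c=78/47 d=-129/94
  seg 2: a=5 b=137/47 c=-231/94 d=77/282
S(9/4) = 12095/6016

Δ: Δ0=3/2, Δ1=4, Δ2=-2
row 1: diag=6, rhs=15; c'=1/6, d'=5/2
row 2: denom=8−1·1/6=47/6; d'=(-36−1·5/2)/(47/6)=-231/47
back: M2=-231/47
back: M1=5/2−1/6·-231/47=156/47
M: M0=0, M1=156/47, M2=-231/47, M3=0
seg 0: a=-2, c=M0/2=0, d=(M1−M0)/(6·2)=13/47, b=Δ0−h0·(2M0+M1)/6=37/94
seg 1: a=1, c=M1/2=78/47, d=(M2−M1)/(6·1)=-129/94, b=Δ1−h1·(2M1+M2)/6=349/94
seg 2: a=5, c=M2/2=-231/94, d=(M3−M2)/(6·3)=77/282, b=Δ2−h2·(2M2+M3)/6=137/47
t_q=9/4 → seg 1, τ=1/4; S=1+349/94·τ+78/47·τ²+-129/94·τ³=12095/6016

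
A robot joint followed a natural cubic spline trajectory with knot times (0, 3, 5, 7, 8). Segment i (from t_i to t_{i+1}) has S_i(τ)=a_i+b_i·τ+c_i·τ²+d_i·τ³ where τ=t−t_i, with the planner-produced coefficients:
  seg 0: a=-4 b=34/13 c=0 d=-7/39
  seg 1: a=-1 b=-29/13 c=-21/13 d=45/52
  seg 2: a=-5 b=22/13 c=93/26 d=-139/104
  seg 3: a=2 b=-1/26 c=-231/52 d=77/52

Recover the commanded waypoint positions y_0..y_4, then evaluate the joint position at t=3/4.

y_0 = S_0(0) = a_0 = -4
y_1 = S_1(0) = a_1 = -1
y_2 = S_2(0) = a_2 = -5
y_3 = S_3(0) = a_3 = 2
y_4 = S_3(1) = -1
t_q=3/4 is in segment 0 (τ=3/4); S_0(τ)=-1759/832

y_0=-4 y_1=-1 y_2=-5 y_3=2 y_4=-1
S(3/4) = -1759/832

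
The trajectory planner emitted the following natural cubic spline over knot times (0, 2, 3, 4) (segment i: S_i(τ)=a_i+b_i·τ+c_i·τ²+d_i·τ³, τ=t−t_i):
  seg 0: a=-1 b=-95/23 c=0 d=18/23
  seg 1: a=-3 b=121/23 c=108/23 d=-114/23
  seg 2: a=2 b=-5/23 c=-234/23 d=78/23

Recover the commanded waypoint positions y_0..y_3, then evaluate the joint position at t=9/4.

y_0=-1 y_1=-3 y_2=2 y_3=-5
S(9/4) = -47/32

y_0 = S_0(0) = a_0 = -1
y_1 = S_1(0) = a_1 = -3
y_2 = S_2(0) = a_2 = 2
y_3 = S_2(1) = -5
t_q=9/4 is in segment 1 (τ=1/4); S_1(τ)=-47/32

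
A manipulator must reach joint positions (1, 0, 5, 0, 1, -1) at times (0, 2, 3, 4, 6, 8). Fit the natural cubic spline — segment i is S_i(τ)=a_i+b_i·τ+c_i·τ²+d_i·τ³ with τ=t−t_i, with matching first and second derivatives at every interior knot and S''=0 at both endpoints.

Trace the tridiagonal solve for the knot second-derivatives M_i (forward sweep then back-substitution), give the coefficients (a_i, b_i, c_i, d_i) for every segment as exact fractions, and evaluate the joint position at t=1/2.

  seg 0: a=1 b=-826/241 c=0 d=1411/1928
  seg 1: a=0 b=2581/482 c=4233/964 d=-4575/964
  seg 2: a=5 b=-97/964 c=-2373/241 d=4769/964
  seg 3: a=0 b=-2387/482 c=4815/964 d=-2187/1928
  seg 4: a=1 b=341/241 c=-873/482 d=291/964
S(1/2) = -9597/15424

Δ: Δ0=-1/2, Δ1=5, Δ2=-5, Δ3=1/2, Δ4=-1
row 1: diag=6, rhs=33; c'=1/6, d'=11/2
row 2: denom=4−1·1/6=23/6; d'=(-60−1·11/2)/(23/6)=-393/23
row 3: denom=6−1·6/23=132/23; d'=(33−1·-393/23)/(132/23)=96/11
row 4: denom=8−2·23/66=241/33; d'=(-9−2·96/11)/(241/33)=-873/241
back: M4=-873/241
back: M3=96/11−23/66·-873/241=4815/482
back: M2=-393/23−6/23·4815/482=-4746/241
back: M1=11/2−1/6·-4746/241=4233/482
M: M0=0, M1=4233/482, M2=-4746/241, M3=4815/482, M4=-873/241, M5=0
seg 0: a=1, c=M0/2=0, d=(M1−M0)/(6·2)=1411/1928, b=Δ0−h0·(2M0+M1)/6=-826/241
seg 1: a=0, c=M1/2=4233/964, d=(M2−M1)/(6·1)=-4575/964, b=Δ1−h1·(2M1+M2)/6=2581/482
seg 2: a=5, c=M2/2=-2373/241, d=(M3−M2)/(6·1)=4769/964, b=Δ2−h2·(2M2+M3)/6=-97/964
seg 3: a=0, c=M3/2=4815/964, d=(M4−M3)/(6·2)=-2187/1928, b=Δ3−h3·(2M3+M4)/6=-2387/482
seg 4: a=1, c=M4/2=-873/482, d=(M5−M4)/(6·2)=291/964, b=Δ4−h4·(2M4+M5)/6=341/241
t_q=1/2 → seg 0, τ=1/2; S=1+-826/241·τ+0·τ²+1411/1928·τ³=-9597/15424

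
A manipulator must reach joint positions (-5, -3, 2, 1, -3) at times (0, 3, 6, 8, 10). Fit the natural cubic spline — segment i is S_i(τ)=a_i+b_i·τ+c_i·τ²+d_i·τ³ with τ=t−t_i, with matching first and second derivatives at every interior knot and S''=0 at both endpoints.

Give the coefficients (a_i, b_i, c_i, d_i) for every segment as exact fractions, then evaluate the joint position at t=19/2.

Δ: Δ0=2/3, Δ1=5/3, Δ2=-1/2, Δ3=-2
row 1: diag=12, rhs=6; c'=1/4, d'=1/2
row 2: denom=10−3·1/4=37/4; d'=(-13−3·1/2)/(37/4)=-58/37
row 3: denom=8−2·8/37=280/37; d'=(-9−2·-58/37)/(280/37)=-31/40
back: M3=-31/40
back: M2=-58/37−8/37·-31/40=-7/5
back: M1=1/2−1/4·-7/5=17/20
M: M0=0, M1=17/20, M2=-7/5, M3=-31/40, M4=0
seg 0: a=-5, c=M0/2=0, d=(M1−M0)/(6·3)=17/360, b=Δ0−h0·(2M0+M1)/6=29/120
seg 1: a=-3, c=M1/2=17/40, d=(M2−M1)/(6·3)=-1/8, b=Δ1−h1·(2M1+M2)/6=91/60
seg 2: a=2, c=M2/2=-7/10, d=(M3−M2)/(6·2)=5/96, b=Δ2−h2·(2M2+M3)/6=83/120
seg 3: a=1, c=M3/2=-31/80, d=(M4−M3)/(6·2)=31/480, b=Δ3−h3·(2M3+M4)/6=-89/60
t_q=19/2 → seg 3, τ=3/2; S=1+-89/60·τ+-31/80·τ²+31/480·τ³=-481/256

  seg 0: a=-5 b=29/120 c=0 d=17/360
  seg 1: a=-3 b=91/60 c=17/40 d=-1/8
  seg 2: a=2 b=83/120 c=-7/10 d=5/96
  seg 3: a=1 b=-89/60 c=-31/80 d=31/480
S(19/2) = -481/256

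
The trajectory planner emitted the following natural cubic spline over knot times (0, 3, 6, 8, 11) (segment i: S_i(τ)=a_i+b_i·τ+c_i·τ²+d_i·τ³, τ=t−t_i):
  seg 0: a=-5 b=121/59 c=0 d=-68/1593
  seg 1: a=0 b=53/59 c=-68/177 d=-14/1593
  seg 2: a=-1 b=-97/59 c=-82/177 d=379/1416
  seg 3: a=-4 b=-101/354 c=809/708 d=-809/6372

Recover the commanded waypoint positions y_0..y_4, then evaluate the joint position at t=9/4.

y_0=-5 y_1=0 y_2=-1 y_3=-4 y_4=2
S(9/4) = -823/944

y_0 = S_0(0) = a_0 = -5
y_1 = S_1(0) = a_1 = 0
y_2 = S_2(0) = a_2 = -1
y_3 = S_3(0) = a_3 = -4
y_4 = S_3(3) = 2
t_q=9/4 is in segment 0 (τ=9/4); S_0(τ)=-823/944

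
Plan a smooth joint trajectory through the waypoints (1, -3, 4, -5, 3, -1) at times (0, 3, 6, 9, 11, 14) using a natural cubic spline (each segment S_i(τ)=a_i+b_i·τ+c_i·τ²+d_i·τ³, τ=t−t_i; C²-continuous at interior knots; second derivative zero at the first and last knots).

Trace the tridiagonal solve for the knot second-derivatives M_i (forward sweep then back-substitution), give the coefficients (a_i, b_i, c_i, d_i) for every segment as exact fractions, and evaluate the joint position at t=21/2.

  seg 0: a=1 b=-953/330 c=0 d=19/110
  seg 1: a=-3 b=293/165 c=171/110 d=-271/594
  seg 2: a=4 b=-401/330 c=-421/165 d=1937/2970
  seg 3: a=-5 b=179/165 c=73/22 d=-307/330
  seg 4: a=3 b=527/165 c=-249/110 d=83/330
S(21/2) = 839/880

Δ: Δ0=-4/3, Δ1=7/3, Δ2=-3, Δ3=4, Δ4=-4/3
row 1: diag=12, rhs=22; c'=1/4, d'=11/6
row 2: denom=12−3·1/4=45/4; d'=(-32−3·11/6)/(45/4)=-10/3
row 3: denom=10−3·4/15=46/5; d'=(42−3·-10/3)/(46/5)=130/23
row 4: denom=10−2·5/23=220/23; d'=(-32−2·130/23)/(220/23)=-249/55
back: M4=-249/55
back: M3=130/23−5/23·-249/55=73/11
back: M2=-10/3−4/15·73/11=-842/165
back: M1=11/6−1/4·-842/165=171/55
M: M0=0, M1=171/55, M2=-842/165, M3=73/11, M4=-249/55, M5=0
seg 0: a=1, c=M0/2=0, d=(M1−M0)/(6·3)=19/110, b=Δ0−h0·(2M0+M1)/6=-953/330
seg 1: a=-3, c=M1/2=171/110, d=(M2−M1)/(6·3)=-271/594, b=Δ1−h1·(2M1+M2)/6=293/165
seg 2: a=4, c=M2/2=-421/165, d=(M3−M2)/(6·3)=1937/2970, b=Δ2−h2·(2M2+M3)/6=-401/330
seg 3: a=-5, c=M3/2=73/22, d=(M4−M3)/(6·2)=-307/330, b=Δ3−h3·(2M3+M4)/6=179/165
seg 4: a=3, c=M4/2=-249/110, d=(M5−M4)/(6·3)=83/330, b=Δ4−h4·(2M4+M5)/6=527/165
t_q=21/2 → seg 3, τ=3/2; S=-5+179/165·τ+73/22·τ²+-307/330·τ³=839/880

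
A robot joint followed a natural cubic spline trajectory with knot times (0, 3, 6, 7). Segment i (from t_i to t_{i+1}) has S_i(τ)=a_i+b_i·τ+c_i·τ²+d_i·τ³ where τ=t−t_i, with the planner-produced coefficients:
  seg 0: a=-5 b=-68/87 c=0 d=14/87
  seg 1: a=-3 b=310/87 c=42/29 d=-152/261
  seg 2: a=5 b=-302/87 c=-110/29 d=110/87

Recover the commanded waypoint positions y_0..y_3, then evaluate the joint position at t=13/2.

y_0=-5 y_1=-3 y_2=5 y_3=-1
S(13/2) = 287/116

y_0 = S_0(0) = a_0 = -5
y_1 = S_1(0) = a_1 = -3
y_2 = S_2(0) = a_2 = 5
y_3 = S_2(1) = -1
t_q=13/2 is in segment 2 (τ=1/2); S_2(τ)=287/116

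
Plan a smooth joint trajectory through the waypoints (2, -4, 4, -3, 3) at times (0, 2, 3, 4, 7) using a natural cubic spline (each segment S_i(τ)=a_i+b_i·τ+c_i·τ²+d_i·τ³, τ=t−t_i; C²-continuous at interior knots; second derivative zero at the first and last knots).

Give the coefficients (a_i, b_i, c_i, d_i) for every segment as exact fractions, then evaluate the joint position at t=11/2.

  seg 0: a=2 b=-737/89 c=0 d=235/178
  seg 1: a=-4 b=673/89 c=705/89 d=-666/89
  seg 2: a=4 b=85/89 c=-1293/89 d=585/89
  seg 3: a=-3 b=-746/89 c=462/89 d=-154/267
S(11/2) = -2079/356

Δ: Δ0=-3, Δ1=8, Δ2=-7, Δ3=2
row 1: diag=6, rhs=66; c'=1/6, d'=11
row 2: denom=4−1·1/6=23/6; d'=(-90−1·11)/(23/6)=-606/23
row 3: denom=8−1·6/23=178/23; d'=(54−1·-606/23)/(178/23)=924/89
back: M3=924/89
back: M2=-606/23−6/23·924/89=-2586/89
back: M1=11−1/6·-2586/89=1410/89
M: M0=0, M1=1410/89, M2=-2586/89, M3=924/89, M4=0
seg 0: a=2, c=M0/2=0, d=(M1−M0)/(6·2)=235/178, b=Δ0−h0·(2M0+M1)/6=-737/89
seg 1: a=-4, c=M1/2=705/89, d=(M2−M1)/(6·1)=-666/89, b=Δ1−h1·(2M1+M2)/6=673/89
seg 2: a=4, c=M2/2=-1293/89, d=(M3−M2)/(6·1)=585/89, b=Δ2−h2·(2M2+M3)/6=85/89
seg 3: a=-3, c=M3/2=462/89, d=(M4−M3)/(6·3)=-154/267, b=Δ3−h3·(2M3+M4)/6=-746/89
t_q=11/2 → seg 3, τ=3/2; S=-3+-746/89·τ+462/89·τ²+-154/267·τ³=-2079/356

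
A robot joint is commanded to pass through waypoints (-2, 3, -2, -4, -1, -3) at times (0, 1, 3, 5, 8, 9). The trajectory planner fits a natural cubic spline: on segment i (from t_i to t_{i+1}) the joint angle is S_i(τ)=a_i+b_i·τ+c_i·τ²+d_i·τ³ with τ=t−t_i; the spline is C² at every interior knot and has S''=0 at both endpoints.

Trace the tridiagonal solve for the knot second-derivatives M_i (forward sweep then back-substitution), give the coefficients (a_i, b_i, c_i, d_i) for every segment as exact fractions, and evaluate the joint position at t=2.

Δ: Δ0=5, Δ1=-5/2, Δ2=-1, Δ3=1, Δ4=-2
row 1: diag=6, rhs=-45; c'=1/3, d'=-15/2
row 2: denom=8−2·1/3=22/3; d'=(9−2·-15/2)/(22/3)=36/11
row 3: denom=10−2·3/11=104/11; d'=(12−2·36/11)/(104/11)=15/26
row 4: denom=8−3·33/104=733/104; d'=(-18−3·15/26)/(733/104)=-2052/733
back: M4=-2052/733
back: M3=15/26−33/104·-2052/733=1074/733
back: M2=36/11−3/11·1074/733=2106/733
back: M1=-15/2−1/3·2106/733=-12399/1466
M: M0=0, M1=-12399/1466, M2=2106/733, M3=1074/733, M4=-2052/733, M5=0
seg 0: a=-2, c=M0/2=0, d=(M1−M0)/(6·1)=-4133/2932, b=Δ0−h0·(2M0+M1)/6=18793/2932
seg 1: a=3, c=M1/2=-12399/2932, d=(M2−M1)/(6·2)=5537/5864, b=Δ1−h1·(2M1+M2)/6=3197/1466
seg 2: a=-2, c=M2/2=1053/733, d=(M3−M2)/(6·2)=-86/733, b=Δ2−h2·(2M2+M3)/6=-2495/733
seg 3: a=-4, c=M3/2=537/733, d=(M4−M3)/(6·3)=-521/2199, b=Δ3−h3·(2M3+M4)/6=685/733
seg 4: a=-1, c=M4/2=-1026/733, d=(M5−M4)/(6·1)=342/733, b=Δ4−h4·(2M4+M5)/6=-782/733
t_q=2 → seg 1, τ=1; S=3+3197/1466·τ+-12399/2932·τ²+5537/5864·τ³=11119/5864

  seg 0: a=-2 b=18793/2932 c=0 d=-4133/2932
  seg 1: a=3 b=3197/1466 c=-12399/2932 d=5537/5864
  seg 2: a=-2 b=-2495/733 c=1053/733 d=-86/733
  seg 3: a=-4 b=685/733 c=537/733 d=-521/2199
  seg 4: a=-1 b=-782/733 c=-1026/733 d=342/733
S(2) = 11119/5864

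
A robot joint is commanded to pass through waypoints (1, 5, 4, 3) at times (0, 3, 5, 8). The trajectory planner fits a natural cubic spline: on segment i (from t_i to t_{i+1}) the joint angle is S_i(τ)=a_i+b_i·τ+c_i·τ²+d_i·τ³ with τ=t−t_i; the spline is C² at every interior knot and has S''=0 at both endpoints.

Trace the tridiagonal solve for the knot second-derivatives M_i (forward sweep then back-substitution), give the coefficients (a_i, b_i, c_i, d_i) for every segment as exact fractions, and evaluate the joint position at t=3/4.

Δ: Δ0=4/3, Δ1=-1/2, Δ2=-1/3
row 1: diag=10, rhs=-11; c'=1/5, d'=-11/10
row 2: denom=10−2·1/5=48/5; d'=(1−2·-11/10)/(48/5)=1/3
back: M2=1/3
back: M1=-11/10−1/5·1/3=-7/6
M: M0=0, M1=-7/6, M2=1/3, M3=0
seg 0: a=1, c=M0/2=0, d=(M1−M0)/(6·3)=-7/108, b=Δ0−h0·(2M0+M1)/6=23/12
seg 1: a=5, c=M1/2=-7/12, d=(M2−M1)/(6·2)=1/8, b=Δ1−h1·(2M1+M2)/6=1/6
seg 2: a=4, c=M2/2=1/6, d=(M3−M2)/(6·3)=-1/54, b=Δ2−h2·(2M2+M3)/6=-2/3
t_q=3/4 → seg 0, τ=3/4; S=1+23/12·τ+0·τ²+-7/108·τ³=617/256

  seg 0: a=1 b=23/12 c=0 d=-7/108
  seg 1: a=5 b=1/6 c=-7/12 d=1/8
  seg 2: a=4 b=-2/3 c=1/6 d=-1/54
S(3/4) = 617/256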